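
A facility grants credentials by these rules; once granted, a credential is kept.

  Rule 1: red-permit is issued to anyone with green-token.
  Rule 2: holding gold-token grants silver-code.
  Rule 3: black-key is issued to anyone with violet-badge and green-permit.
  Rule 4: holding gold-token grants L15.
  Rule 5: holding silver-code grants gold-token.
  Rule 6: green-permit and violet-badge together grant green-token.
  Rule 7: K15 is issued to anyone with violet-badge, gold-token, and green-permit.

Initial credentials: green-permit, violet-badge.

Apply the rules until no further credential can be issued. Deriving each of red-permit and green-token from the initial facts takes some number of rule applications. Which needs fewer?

green-token

green-token: Holding green-permit and violet-badge grants green-token (Rule 6). [1 rule application]
red-permit: Holding green-permit and violet-badge grants green-token (Rule 6). Holding green-token grants red-permit (Rule 1). [2 rule applications]
green-token needs fewer.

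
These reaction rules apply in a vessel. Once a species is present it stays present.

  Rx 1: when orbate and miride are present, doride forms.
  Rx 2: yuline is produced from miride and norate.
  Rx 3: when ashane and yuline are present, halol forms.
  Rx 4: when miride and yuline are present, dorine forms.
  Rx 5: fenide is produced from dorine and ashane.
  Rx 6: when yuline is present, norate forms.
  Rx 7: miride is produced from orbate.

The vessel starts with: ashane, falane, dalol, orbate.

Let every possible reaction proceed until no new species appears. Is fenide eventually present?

fenide would need dorine and ashane (Rx 5), but dorine never forms.

No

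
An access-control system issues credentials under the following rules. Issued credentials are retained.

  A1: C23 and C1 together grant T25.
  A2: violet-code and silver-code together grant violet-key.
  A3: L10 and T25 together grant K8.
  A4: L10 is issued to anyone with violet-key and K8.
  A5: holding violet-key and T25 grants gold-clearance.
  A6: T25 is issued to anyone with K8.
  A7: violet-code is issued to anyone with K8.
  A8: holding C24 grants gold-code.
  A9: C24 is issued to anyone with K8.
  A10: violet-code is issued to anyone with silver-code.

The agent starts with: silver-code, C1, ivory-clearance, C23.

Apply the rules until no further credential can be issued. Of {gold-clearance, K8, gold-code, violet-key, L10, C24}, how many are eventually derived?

Holding C23 and C1 grants T25 (A1).
Holding silver-code grants violet-code (A10).
Holding violet-code and silver-code grants violet-key (A2).
Holding violet-key and T25 grants gold-clearance (A5).
gold-clearance: reached.
K8 would need L10 and T25 (A3), but L10 is never granted.
gold-code would need C24 (A8), but C24 is never granted.
violet-key: reached.
L10 would need violet-key and K8 (A4), but K8 is never granted.
C24 would need K8 (A9), but K8 is never granted.
Reached: gold-clearance and violet-key — 2 of the 6.

2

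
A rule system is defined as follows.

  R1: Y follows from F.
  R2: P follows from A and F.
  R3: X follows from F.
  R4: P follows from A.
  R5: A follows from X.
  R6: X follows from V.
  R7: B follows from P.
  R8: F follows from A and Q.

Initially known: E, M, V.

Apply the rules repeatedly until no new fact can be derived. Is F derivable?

F would need A and Q (R8), but Q is never established.

No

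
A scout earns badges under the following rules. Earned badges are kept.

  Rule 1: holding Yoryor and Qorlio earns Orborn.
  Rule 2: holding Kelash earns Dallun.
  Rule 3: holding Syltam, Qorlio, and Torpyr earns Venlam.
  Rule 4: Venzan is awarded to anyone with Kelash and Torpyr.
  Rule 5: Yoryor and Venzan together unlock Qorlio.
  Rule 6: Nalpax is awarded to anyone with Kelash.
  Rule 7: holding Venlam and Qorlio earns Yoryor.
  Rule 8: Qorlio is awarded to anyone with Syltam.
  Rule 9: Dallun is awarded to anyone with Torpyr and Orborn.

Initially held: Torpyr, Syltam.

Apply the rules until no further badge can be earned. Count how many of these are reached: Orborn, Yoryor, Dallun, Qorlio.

4

With Syltam, Qorlio is earned (Rule 8).
With Syltam, Qorlio, and Torpyr, Venlam is earned (Rule 3).
With Venlam and Qorlio, Yoryor is earned (Rule 7).
With Yoryor and Qorlio, Orborn is earned (Rule 1).
With Torpyr and Orborn, Dallun is earned (Rule 9).
Orborn: reached.
Yoryor: reached.
Dallun: reached.
Qorlio: reached.
All 4 are reached.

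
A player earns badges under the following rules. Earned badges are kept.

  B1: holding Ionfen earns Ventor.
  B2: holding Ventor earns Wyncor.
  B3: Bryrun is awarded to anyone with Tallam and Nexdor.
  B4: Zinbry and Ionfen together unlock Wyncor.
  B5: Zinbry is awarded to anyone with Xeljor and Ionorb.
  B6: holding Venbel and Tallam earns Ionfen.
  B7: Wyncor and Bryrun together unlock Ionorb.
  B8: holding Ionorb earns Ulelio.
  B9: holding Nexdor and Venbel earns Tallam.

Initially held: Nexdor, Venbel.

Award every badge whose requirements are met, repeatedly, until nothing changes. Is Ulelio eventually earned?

With Nexdor and Venbel, Tallam is earned (B9).
With Venbel and Tallam, Ionfen is earned (B6).
With Tallam and Nexdor, Bryrun is earned (B3).
With Ionfen, Ventor is earned (B1).
With Ventor, Wyncor is earned (B2).
With Wyncor and Bryrun, Ionorb is earned (B7).
With Ionorb, Ulelio is earned (B8).

Yes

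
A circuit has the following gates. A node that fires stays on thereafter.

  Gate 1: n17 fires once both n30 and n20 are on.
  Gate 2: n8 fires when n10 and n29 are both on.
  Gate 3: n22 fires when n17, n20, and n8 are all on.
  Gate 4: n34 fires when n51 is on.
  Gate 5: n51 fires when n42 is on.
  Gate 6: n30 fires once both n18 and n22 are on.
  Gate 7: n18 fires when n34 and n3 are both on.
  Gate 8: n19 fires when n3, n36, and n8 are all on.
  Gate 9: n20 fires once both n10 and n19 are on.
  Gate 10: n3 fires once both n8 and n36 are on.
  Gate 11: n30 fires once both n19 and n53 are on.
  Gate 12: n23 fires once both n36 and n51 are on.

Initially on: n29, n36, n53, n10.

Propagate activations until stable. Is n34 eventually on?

No

n34 would need n51 (Gate 4), but n51 never turns on.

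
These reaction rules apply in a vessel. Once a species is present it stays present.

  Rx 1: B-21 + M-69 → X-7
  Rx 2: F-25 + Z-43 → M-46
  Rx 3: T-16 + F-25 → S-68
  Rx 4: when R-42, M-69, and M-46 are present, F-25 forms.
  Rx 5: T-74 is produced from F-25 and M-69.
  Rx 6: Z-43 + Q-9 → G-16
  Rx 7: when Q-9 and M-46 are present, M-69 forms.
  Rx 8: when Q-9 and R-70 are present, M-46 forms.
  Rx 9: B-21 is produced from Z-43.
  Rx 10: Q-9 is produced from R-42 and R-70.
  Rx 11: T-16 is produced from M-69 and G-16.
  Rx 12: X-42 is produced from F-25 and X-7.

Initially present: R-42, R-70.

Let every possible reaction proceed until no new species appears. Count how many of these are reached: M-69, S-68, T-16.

1

R-42 and R-70 present → Q-9 forms (Rx 10).
Q-9 and R-70 present → M-46 forms (Rx 8).
Q-9 and M-46 present → M-69 forms (Rx 7).
M-69: reached.
S-68 would need T-16 and F-25 (Rx 3), but T-16 never forms.
T-16 would need M-69 and G-16 (Rx 11), but G-16 never forms.
Reached: M-69 — 1 of the 3.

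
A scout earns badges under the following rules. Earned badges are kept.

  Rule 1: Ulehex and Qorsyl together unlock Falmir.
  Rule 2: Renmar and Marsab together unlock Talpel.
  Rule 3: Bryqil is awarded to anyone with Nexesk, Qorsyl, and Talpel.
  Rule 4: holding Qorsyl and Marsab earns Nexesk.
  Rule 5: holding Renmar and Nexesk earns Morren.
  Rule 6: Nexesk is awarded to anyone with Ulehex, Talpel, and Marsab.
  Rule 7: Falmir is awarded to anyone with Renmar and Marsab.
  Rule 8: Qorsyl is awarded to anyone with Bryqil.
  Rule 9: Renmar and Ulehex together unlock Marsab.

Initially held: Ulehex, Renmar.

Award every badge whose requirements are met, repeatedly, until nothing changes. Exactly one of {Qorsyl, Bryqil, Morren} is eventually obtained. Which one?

With Renmar and Ulehex, Marsab is earned (Rule 9).
With Renmar and Marsab, Talpel is earned (Rule 2).
With Ulehex, Talpel, and Marsab, Nexesk is earned (Rule 6).
With Renmar and Nexesk, Morren is earned (Rule 5).
Qorsyl would need Bryqil (Rule 8), but Bryqil is never earned. Bryqil would need Nexesk, Qorsyl, and Talpel (Rule 3), but Qorsyl is never earned.

Morren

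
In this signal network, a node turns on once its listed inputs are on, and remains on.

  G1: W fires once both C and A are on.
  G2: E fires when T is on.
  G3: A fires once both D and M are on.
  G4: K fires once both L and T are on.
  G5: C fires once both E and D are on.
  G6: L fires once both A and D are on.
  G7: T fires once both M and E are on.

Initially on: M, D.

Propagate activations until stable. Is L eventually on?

G3: D and M on → A on.
A and D are on, so L fires (G6).

Yes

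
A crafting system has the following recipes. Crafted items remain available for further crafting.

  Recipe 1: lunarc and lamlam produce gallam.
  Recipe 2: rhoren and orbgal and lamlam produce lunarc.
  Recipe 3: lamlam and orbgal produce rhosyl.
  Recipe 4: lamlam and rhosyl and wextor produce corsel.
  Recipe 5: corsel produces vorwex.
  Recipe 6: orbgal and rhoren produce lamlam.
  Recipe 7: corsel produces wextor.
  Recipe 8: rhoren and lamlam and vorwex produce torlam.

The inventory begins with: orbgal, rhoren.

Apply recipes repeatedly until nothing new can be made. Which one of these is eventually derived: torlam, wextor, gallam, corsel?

gallam

Using Recipe 6, orbgal and rhoren make lamlam.
Using Recipe 2, rhoren, orbgal, and lamlam make lunarc.
lunarc and lamlam → gallam (Recipe 1).
wextor would need corsel (Recipe 7), but corsel is never obtained. torlam would need rhoren, lamlam, and vorwex (Recipe 8), but vorwex is never obtained. corsel would need lamlam, rhosyl, and wextor (Recipe 4), but wextor is never obtained.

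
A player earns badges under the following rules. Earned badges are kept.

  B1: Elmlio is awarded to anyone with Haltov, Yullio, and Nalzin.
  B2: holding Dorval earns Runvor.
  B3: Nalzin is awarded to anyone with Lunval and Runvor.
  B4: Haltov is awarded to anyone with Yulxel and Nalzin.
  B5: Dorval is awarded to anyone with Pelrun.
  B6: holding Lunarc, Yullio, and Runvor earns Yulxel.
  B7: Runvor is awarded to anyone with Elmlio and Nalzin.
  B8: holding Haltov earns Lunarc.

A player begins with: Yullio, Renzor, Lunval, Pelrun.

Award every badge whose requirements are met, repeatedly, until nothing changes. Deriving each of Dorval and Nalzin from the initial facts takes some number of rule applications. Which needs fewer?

Dorval: With Pelrun, Dorval is earned (B5). [1 rule application]
Nalzin: With Pelrun, Dorval is earned (B5). With Dorval, Runvor is earned (B2). With Lunval and Runvor, Nalzin is earned (B3). [3 rule applications]
Dorval needs fewer.

Dorval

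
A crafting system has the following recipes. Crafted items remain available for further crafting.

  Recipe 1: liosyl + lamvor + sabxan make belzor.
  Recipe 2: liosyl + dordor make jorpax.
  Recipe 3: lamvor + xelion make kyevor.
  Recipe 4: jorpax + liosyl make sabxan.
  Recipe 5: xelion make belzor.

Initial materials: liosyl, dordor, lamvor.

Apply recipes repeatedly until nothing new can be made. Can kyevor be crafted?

kyevor would need lamvor and xelion (Recipe 3), but xelion is never obtained.

No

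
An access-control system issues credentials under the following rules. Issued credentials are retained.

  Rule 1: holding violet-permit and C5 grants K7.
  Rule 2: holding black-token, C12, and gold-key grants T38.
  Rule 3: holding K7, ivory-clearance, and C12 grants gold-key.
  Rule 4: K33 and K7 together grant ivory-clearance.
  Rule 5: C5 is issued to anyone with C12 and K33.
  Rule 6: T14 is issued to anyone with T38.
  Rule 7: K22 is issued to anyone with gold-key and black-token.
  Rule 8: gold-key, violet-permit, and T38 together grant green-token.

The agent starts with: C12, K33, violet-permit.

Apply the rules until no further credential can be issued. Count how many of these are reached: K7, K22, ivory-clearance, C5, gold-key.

4

Holding C12 and K33 grants C5 (Rule 5).
Holding violet-permit and C5 grants K7 (Rule 1).
Holding K33 and K7 grants ivory-clearance (Rule 4).
Holding K7, ivory-clearance, and C12 grants gold-key (Rule 3).
K7: reached.
K22 would need gold-key and black-token (Rule 7), but black-token is never granted.
ivory-clearance: reached.
C5: reached.
gold-key: reached.
Reached: K7, ivory-clearance, C5, and gold-key — 4 of the 5.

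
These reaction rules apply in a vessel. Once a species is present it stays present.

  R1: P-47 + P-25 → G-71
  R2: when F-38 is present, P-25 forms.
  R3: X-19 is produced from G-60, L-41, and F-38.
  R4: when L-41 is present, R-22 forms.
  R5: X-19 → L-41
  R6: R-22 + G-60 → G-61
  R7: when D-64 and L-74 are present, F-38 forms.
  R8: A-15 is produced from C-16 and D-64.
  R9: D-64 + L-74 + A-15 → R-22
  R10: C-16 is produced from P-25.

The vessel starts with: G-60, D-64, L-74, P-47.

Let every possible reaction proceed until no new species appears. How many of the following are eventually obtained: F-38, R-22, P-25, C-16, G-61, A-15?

D-64 and L-74 present → F-38 forms (R7).
F-38 present → P-25 forms (R2).
P-25 present → C-16 forms (R10).
C-16 and D-64 present → A-15 forms (R8).
D-64, L-74, and A-15 present → R-22 forms (R9).
R-22 and G-60 present → G-61 forms (R6).
F-38: reached.
R-22: reached.
P-25: reached.
C-16: reached.
G-61: reached.
A-15: reached.
All 6 are reached.

6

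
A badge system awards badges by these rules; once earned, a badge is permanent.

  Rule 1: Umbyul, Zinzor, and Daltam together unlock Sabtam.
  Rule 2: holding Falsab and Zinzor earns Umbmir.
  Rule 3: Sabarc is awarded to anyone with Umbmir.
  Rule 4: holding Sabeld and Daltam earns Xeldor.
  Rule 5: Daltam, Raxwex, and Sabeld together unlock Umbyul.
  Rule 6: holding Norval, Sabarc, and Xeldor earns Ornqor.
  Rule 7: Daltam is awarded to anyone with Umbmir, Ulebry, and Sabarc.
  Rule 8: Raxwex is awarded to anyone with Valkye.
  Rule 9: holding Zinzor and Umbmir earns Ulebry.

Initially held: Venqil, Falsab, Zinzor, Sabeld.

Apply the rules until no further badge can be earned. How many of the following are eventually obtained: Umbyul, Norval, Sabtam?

0

Umbyul would need Daltam, Raxwex, and Sabeld (Rule 5), but Raxwex is never earned.
No rule produces Norval, and it is not given.
Sabtam would need Umbyul, Zinzor, and Daltam (Rule 1), but Umbyul is never earned.
None of the 3 are reached.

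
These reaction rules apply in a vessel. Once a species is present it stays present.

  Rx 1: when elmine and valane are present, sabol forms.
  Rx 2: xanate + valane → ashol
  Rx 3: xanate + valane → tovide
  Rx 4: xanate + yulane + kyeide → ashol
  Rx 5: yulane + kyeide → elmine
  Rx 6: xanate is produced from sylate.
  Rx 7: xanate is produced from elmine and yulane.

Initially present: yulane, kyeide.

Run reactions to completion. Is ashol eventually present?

yulane and kyeide present → elmine forms (Rx 5).
elmine and yulane present → xanate forms (Rx 7).
xanate, yulane, and kyeide present → ashol forms (Rx 4).

Yes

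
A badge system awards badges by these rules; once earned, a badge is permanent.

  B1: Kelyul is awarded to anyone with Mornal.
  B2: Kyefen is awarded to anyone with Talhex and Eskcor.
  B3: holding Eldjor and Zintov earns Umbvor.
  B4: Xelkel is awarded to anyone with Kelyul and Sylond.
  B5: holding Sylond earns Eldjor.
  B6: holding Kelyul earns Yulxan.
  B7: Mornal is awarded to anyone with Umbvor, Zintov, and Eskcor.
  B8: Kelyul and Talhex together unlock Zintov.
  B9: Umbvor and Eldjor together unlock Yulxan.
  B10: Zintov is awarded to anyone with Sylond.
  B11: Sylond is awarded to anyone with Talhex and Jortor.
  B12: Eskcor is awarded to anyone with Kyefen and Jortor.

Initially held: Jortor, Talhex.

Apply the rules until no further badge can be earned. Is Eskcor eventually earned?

No

Eskcor would need Kyefen and Jortor (B12), but Kyefen is never earned.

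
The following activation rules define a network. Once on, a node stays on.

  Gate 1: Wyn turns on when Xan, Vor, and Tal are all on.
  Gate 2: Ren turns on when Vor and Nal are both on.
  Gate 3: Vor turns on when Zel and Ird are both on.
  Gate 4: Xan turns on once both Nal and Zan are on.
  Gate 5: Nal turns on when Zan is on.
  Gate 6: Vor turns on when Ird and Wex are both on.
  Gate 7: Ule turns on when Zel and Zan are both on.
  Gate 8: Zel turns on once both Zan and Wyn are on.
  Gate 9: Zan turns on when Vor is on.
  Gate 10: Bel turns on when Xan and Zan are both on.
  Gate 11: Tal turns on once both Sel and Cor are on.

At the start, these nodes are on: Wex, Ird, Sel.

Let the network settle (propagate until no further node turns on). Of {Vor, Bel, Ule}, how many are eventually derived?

2

Gate 6: Ird and Wex on → Vor on.
Gate 9: Vor on → Zan on.
Zan is on, so Nal turns on (Gate 5).
Nal and Zan are on, so Xan turns on (Gate 4).
Xan and Zan are on, so Bel turns on (Gate 10).
Vor: reached.
Bel: reached.
Ule would need Zel and Zan (Gate 7), but Zel never turns on.
Reached: Vor and Bel — 2 of the 3.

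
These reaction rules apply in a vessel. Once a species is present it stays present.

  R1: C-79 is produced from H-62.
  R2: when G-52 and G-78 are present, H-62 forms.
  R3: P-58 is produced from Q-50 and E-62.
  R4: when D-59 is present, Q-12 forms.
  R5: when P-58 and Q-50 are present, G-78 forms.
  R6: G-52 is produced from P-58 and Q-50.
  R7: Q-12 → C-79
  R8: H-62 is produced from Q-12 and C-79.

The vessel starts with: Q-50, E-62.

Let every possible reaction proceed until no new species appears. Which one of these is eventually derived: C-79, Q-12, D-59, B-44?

Q-50 and E-62 present → P-58 forms (R3).
P-58 and Q-50 present → G-52 forms (R6).
P-58 and Q-50 present → G-78 forms (R5).
G-52 and G-78 present → H-62 forms (R2).
H-62 present → C-79 forms (R1).
No rule produces D-59, and it is not given. Q-12 would need D-59 (R4), but D-59 never forms. No rule produces B-44, and it is not given.

C-79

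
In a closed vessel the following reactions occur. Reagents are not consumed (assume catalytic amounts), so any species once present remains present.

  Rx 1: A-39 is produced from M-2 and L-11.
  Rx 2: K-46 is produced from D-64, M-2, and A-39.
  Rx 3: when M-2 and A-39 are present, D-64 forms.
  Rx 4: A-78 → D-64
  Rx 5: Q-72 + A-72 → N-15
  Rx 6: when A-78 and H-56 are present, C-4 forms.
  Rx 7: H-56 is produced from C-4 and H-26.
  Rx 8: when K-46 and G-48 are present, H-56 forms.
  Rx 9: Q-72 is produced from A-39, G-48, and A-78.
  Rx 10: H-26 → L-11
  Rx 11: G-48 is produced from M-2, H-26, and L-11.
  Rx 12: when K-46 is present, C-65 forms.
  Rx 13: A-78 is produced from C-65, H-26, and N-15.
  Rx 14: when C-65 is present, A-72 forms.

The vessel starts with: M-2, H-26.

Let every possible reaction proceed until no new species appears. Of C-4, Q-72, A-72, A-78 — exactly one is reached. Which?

H-26 present → L-11 forms (Rx 10).
M-2 and L-11 present → A-39 forms (Rx 1).
M-2 and A-39 present → D-64 forms (Rx 3).
D-64, M-2, and A-39 present → K-46 forms (Rx 2).
K-46 present → C-65 forms (Rx 12).
C-65 present → A-72 forms (Rx 14).
Q-72 would need A-39, G-48, and A-78 (Rx 9), but A-78 never forms. A-78 would need C-65, H-26, and N-15 (Rx 13), but N-15 never forms. C-4 would need A-78 and H-56 (Rx 6), but A-78 never forms.

A-72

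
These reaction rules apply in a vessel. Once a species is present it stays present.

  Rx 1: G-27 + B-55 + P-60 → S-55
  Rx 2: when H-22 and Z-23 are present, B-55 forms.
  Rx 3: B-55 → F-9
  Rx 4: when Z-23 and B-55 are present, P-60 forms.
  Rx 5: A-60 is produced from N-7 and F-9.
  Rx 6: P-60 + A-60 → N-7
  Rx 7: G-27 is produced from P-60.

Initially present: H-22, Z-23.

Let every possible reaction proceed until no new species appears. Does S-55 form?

H-22 and Z-23 present → B-55 forms (Rx 2).
Z-23 and B-55 present → P-60 forms (Rx 4).
P-60 present → G-27 forms (Rx 7).
G-27, B-55, and P-60 present → S-55 forms (Rx 1).

Yes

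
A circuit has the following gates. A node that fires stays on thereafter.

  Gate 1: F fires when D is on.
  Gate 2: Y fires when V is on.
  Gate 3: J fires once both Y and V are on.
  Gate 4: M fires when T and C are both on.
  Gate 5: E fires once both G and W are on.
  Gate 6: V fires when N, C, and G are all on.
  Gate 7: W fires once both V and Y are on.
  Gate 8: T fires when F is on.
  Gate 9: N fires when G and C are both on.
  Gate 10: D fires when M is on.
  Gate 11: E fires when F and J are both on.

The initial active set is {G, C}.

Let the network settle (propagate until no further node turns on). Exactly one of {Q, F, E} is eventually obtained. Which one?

E

G and C are on, so N fires (Gate 9).
Gate 6: N, C, and G on → V on.
Gate 2: V on → Y on.
V and Y are on, so W fires (Gate 7).
Gate 5: G and W on → E on.
No rule produces Q, and it is not given. F would need D (Gate 1), but D never turns on.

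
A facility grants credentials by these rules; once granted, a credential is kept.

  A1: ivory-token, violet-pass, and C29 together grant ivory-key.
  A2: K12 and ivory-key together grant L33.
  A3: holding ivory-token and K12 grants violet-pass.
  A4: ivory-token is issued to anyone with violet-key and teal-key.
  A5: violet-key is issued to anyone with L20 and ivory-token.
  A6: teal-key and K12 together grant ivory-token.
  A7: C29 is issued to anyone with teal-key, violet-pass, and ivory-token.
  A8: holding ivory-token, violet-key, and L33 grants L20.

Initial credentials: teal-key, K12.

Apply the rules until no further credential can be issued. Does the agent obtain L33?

Yes

Holding teal-key and K12 grants ivory-token (A6).
Holding ivory-token and K12 grants violet-pass (A3).
Holding teal-key, violet-pass, and ivory-token grants C29 (A7).
Holding ivory-token, violet-pass, and C29 grants ivory-key (A1).
Holding K12 and ivory-key grants L33 (A2).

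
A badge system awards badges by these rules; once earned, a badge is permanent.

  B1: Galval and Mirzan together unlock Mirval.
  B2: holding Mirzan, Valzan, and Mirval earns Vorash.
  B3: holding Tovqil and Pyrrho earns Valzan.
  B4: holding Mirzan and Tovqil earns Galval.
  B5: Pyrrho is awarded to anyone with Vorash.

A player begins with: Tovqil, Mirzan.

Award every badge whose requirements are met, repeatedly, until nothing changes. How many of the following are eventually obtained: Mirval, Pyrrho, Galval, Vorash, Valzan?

2

With Mirzan and Tovqil, Galval is earned (B4).
With Galval and Mirzan, Mirval is earned (B1).
Mirval: reached.
Pyrrho would need Vorash (B5), but Vorash is never earned.
Galval: reached.
Vorash would need Mirzan, Valzan, and Mirval (B2), but Valzan is never earned.
Valzan would need Tovqil and Pyrrho (B3), but Pyrrho is never earned.
Reached: Mirval and Galval — 2 of the 5.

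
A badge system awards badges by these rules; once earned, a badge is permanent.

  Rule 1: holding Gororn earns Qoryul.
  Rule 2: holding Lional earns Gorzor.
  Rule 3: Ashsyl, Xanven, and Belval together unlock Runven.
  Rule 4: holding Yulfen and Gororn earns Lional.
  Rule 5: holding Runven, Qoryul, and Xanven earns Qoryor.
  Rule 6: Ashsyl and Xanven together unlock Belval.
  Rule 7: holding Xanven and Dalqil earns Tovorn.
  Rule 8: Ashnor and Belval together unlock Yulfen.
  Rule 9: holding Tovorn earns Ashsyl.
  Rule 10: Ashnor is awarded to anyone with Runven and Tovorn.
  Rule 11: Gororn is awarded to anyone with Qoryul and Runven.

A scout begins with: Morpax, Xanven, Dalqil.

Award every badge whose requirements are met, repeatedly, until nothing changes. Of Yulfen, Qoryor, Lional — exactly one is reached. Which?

Yulfen

With Xanven and Dalqil, Tovorn is earned (Rule 7).
With Tovorn, Ashsyl is earned (Rule 9).
With Ashsyl and Xanven, Belval is earned (Rule 6).
With Ashsyl, Xanven, and Belval, Runven is earned (Rule 3).
With Runven and Tovorn, Ashnor is earned (Rule 10).
With Ashnor and Belval, Yulfen is earned (Rule 8).
Lional would need Yulfen and Gororn (Rule 4), but Gororn is never earned. Qoryor would need Runven, Qoryul, and Xanven (Rule 5), but Qoryul is never earned.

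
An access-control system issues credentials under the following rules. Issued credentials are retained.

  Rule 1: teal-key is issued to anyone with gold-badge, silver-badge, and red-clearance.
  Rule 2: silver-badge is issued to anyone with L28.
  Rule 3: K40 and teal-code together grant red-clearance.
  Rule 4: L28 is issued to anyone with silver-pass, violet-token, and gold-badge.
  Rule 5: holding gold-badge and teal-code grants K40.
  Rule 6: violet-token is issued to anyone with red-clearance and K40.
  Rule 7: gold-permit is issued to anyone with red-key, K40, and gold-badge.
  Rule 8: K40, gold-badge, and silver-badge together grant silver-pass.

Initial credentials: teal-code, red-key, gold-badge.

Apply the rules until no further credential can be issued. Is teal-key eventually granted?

teal-key would need gold-badge, silver-badge, and red-clearance (Rule 1), but silver-badge is never granted.

No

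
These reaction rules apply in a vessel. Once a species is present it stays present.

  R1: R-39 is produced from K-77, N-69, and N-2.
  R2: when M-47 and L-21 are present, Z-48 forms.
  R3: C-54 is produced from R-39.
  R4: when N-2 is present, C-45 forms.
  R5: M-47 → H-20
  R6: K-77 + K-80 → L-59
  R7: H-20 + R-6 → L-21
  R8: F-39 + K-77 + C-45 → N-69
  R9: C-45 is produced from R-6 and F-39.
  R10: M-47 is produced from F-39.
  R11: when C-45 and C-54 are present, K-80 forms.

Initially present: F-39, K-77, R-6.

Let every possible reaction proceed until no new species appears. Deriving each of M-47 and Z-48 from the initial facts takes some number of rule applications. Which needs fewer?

M-47

M-47: F-39 present → M-47 forms (R10). [1 rule application]
Z-48: F-39 present → M-47 forms (R10). M-47 present → H-20 forms (R5). H-20 and R-6 present → L-21 forms (R7). M-47 and L-21 present → Z-48 forms (R2). [4 rule applications]
M-47 needs fewer.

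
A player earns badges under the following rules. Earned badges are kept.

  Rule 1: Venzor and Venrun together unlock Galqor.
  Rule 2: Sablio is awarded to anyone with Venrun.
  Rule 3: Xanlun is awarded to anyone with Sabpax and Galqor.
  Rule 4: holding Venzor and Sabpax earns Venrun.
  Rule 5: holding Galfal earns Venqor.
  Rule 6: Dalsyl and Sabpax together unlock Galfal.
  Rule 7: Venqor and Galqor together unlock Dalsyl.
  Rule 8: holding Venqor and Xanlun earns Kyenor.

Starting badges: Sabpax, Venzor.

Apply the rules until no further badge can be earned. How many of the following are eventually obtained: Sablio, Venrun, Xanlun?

With Venzor and Sabpax, Venrun is earned (Rule 4).
With Venzor and Venrun, Galqor is earned (Rule 1).
With Venrun, Sablio is earned (Rule 2).
With Sabpax and Galqor, Xanlun is earned (Rule 3).
Sablio: reached.
Venrun: reached.
Xanlun: reached.
All 3 are reached.

3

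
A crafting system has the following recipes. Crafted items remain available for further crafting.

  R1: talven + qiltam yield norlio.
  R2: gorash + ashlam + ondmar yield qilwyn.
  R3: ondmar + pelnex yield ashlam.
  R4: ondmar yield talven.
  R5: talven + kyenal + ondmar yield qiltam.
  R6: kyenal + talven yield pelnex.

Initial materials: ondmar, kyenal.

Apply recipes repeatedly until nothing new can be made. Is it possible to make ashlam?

Yes

ondmar → talven (R4).
kyenal + talven → pelnex (R6).
Using R3, ondmar and pelnex make ashlam.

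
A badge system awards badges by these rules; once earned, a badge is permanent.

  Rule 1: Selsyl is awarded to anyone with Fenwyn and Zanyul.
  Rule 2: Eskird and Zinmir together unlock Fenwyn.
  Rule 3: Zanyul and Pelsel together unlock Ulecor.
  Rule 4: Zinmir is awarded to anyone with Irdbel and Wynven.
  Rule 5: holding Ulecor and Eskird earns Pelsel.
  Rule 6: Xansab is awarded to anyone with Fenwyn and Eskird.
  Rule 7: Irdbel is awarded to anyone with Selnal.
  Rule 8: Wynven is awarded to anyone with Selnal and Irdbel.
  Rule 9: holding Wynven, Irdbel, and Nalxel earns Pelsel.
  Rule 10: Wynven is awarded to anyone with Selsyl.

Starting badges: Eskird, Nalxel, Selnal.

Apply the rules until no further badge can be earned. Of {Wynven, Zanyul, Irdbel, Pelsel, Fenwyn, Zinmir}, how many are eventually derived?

With Selnal, Irdbel is earned (Rule 7).
With Selnal and Irdbel, Wynven is earned (Rule 8).
With Wynven, Irdbel, and Nalxel, Pelsel is earned (Rule 9).
With Irdbel and Wynven, Zinmir is earned (Rule 4).
With Eskird and Zinmir, Fenwyn is earned (Rule 2).
Wynven: reached.
No rule produces Zanyul, and it is not given.
Irdbel: reached.
Pelsel: reached.
Fenwyn: reached.
Zinmir: reached.
Reached: Wynven, Irdbel, Pelsel, Fenwyn, and Zinmir — 5 of the 6.

5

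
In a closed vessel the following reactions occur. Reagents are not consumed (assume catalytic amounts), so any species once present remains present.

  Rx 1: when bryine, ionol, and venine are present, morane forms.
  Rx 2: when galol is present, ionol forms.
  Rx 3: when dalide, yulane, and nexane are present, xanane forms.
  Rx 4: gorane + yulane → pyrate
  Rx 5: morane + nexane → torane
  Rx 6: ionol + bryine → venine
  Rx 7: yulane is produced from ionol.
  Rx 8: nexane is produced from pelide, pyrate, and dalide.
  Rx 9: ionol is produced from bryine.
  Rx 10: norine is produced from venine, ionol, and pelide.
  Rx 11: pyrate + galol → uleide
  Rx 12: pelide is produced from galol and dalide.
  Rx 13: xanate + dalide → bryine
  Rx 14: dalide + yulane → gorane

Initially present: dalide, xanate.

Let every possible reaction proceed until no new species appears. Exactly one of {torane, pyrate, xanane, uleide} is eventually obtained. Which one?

pyrate

xanate and dalide present → bryine forms (Rx 13).
bryine present → ionol forms (Rx 9).
ionol present → yulane forms (Rx 7).
dalide and yulane present → gorane forms (Rx 14).
gorane and yulane present → pyrate forms (Rx 4).
xanane would need dalide, yulane, and nexane (Rx 3), but nexane never forms. torane would need morane and nexane (Rx 5), but nexane never forms. uleide would need pyrate and galol (Rx 11), but galol never forms.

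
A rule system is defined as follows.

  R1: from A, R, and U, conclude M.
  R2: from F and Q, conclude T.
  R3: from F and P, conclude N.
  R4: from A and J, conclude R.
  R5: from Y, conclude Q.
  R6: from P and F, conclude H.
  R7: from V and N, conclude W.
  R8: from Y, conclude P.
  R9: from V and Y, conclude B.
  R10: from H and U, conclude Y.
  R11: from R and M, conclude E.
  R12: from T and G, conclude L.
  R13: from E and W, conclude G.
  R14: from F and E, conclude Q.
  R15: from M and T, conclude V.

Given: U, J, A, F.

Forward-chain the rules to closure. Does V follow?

Yes

A and J hold, so R follows (R4).
A, R, and U hold, so M follows (R1).
R and M hold, so E follows (R11).
From F and E, R14 gives Q.
From F and Q, R2 gives T.
From M and T, R15 gives V.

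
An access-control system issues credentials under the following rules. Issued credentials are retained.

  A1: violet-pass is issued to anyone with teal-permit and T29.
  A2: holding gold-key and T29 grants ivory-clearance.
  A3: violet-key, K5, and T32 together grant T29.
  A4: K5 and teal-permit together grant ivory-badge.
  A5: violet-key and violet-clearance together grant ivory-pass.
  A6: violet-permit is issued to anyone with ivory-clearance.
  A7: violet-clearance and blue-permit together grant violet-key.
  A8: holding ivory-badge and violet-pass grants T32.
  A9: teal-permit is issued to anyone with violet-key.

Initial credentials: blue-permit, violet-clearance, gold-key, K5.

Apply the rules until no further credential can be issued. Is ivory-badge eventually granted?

Holding violet-clearance and blue-permit grants violet-key (A7).
Holding violet-key grants teal-permit (A9).
Holding K5 and teal-permit grants ivory-badge (A4).

Yes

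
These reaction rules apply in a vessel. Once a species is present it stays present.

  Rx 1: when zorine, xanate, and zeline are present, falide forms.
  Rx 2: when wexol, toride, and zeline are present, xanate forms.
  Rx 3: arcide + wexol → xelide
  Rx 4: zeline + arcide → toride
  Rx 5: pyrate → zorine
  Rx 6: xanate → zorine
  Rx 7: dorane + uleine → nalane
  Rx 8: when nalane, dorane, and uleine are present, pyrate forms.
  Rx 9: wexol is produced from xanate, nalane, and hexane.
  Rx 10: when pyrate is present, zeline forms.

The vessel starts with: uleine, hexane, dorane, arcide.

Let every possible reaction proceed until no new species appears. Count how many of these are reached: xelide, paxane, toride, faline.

dorane and uleine present → nalane forms (Rx 7).
nalane, dorane, and uleine present → pyrate forms (Rx 8).
pyrate present → zeline forms (Rx 10).
zeline and arcide present → toride forms (Rx 4).
xelide would need arcide and wexol (Rx 3), but wexol never forms.
No rule produces paxane, and it is not given.
toride: reached.
No rule produces faline, and it is not given.
Reached: toride — 1 of the 4.

1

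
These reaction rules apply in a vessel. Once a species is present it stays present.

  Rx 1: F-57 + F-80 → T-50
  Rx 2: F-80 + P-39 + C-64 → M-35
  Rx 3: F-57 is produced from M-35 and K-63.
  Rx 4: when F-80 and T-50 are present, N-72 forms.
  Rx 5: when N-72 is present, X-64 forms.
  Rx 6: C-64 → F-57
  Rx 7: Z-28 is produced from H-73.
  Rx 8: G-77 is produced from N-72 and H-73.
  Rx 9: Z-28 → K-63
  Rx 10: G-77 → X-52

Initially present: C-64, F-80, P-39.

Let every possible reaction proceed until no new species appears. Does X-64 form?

Yes

C-64 present → F-57 forms (Rx 6).
F-57 and F-80 present → T-50 forms (Rx 1).
F-80 and T-50 present → N-72 forms (Rx 4).
N-72 present → X-64 forms (Rx 5).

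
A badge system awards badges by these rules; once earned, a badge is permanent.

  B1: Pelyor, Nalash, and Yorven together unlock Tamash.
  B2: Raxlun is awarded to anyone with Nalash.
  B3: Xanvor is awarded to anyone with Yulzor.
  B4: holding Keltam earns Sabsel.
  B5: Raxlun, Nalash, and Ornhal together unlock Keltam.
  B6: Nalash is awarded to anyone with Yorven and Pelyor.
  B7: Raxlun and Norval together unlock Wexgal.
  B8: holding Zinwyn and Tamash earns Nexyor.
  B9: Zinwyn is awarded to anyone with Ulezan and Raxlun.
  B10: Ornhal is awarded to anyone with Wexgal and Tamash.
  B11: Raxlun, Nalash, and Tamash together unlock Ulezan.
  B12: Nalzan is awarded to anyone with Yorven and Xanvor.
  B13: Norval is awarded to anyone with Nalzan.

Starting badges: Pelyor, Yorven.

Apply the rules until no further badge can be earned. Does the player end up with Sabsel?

No

Sabsel would need Keltam (B4), but Keltam is never earned.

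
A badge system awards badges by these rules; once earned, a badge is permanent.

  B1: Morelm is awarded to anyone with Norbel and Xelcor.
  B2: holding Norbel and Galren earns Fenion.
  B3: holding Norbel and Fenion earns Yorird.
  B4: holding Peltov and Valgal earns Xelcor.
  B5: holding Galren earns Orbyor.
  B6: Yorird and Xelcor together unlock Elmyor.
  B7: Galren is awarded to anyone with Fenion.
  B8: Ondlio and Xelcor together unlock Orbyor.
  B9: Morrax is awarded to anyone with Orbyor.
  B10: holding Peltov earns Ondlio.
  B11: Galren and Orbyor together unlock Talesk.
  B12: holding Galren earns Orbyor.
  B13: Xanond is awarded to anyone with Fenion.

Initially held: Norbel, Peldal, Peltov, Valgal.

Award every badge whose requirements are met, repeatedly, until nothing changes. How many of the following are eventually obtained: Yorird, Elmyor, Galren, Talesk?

0

Yorird would need Norbel and Fenion (B3), but Fenion is never earned.
Elmyor would need Yorird and Xelcor (B6), but Yorird is never earned.
Galren would need Fenion (B7), but Fenion is never earned.
Talesk would need Galren and Orbyor (B11), but Galren is never earned.
None of the 4 are reached.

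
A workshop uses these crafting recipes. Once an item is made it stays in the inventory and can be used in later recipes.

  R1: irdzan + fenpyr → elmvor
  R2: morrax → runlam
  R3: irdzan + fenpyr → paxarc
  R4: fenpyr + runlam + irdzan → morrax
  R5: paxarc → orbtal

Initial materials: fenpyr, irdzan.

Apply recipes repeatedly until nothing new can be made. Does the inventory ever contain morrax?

morrax would need fenpyr, runlam, and irdzan (R4), but runlam is never obtained.

No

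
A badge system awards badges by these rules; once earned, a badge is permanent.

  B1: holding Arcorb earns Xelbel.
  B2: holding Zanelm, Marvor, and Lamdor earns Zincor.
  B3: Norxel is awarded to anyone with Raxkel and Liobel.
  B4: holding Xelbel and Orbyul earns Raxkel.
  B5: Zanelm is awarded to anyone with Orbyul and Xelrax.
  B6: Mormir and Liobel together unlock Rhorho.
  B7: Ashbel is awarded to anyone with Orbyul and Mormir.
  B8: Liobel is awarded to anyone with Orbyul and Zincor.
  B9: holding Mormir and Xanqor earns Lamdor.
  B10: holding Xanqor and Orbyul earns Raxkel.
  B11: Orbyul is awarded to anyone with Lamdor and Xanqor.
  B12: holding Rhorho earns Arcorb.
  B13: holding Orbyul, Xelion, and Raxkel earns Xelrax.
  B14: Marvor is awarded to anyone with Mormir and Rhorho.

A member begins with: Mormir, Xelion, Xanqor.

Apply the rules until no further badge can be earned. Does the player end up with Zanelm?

With Mormir and Xanqor, Lamdor is earned (B9).
With Lamdor and Xanqor, Orbyul is earned (B11).
With Xanqor and Orbyul, Raxkel is earned (B10).
With Orbyul, Xelion, and Raxkel, Xelrax is earned (B13).
With Orbyul and Xelrax, Zanelm is earned (B5).

Yes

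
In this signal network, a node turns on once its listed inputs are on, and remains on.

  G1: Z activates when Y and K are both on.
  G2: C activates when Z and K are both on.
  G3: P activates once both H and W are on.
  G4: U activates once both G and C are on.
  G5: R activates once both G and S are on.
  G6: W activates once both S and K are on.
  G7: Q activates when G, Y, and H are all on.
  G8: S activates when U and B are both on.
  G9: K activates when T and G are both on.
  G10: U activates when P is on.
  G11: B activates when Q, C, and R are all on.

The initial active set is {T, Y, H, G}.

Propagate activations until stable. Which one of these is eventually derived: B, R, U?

G9: T and G on → K on.
G1: Y and K on → Z on.
G2: Z and K on → C on.
G4: G and C on → U on.
B would need Q, C, and R (G11), but R never turns on. R would need G and S (G5), but S never turns on.

U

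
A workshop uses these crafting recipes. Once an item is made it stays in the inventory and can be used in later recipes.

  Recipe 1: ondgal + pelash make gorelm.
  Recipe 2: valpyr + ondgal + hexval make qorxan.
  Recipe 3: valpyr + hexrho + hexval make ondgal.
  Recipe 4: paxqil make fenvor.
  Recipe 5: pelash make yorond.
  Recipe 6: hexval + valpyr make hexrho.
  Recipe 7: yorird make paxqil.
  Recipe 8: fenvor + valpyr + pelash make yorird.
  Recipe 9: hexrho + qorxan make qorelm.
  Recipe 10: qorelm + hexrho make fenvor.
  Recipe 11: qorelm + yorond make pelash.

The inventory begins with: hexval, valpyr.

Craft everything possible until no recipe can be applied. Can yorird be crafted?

yorird would need fenvor, valpyr, and pelash (Recipe 8), but pelash is never obtained.

No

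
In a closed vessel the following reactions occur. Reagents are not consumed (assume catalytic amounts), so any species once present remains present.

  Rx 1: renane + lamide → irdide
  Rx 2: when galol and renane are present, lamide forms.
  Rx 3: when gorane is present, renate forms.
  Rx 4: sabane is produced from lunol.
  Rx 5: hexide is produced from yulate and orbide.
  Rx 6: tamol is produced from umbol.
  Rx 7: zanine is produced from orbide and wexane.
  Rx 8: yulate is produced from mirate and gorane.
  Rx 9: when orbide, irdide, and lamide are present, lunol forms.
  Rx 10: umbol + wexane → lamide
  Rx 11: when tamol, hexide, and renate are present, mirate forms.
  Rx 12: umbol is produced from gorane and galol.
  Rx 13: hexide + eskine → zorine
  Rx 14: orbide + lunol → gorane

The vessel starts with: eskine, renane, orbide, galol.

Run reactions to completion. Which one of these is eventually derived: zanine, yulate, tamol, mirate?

galol and renane present → lamide forms (Rx 2).
renane and lamide present → irdide forms (Rx 1).
orbide, irdide, and lamide present → lunol forms (Rx 9).
orbide and lunol present → gorane forms (Rx 14).
gorane and galol present → umbol forms (Rx 12).
umbol present → tamol forms (Rx 6).
mirate would need tamol, hexide, and renate (Rx 11), but hexide never forms. yulate would need mirate and gorane (Rx 8), but mirate never forms. zanine would need orbide and wexane (Rx 7), but wexane never forms.

tamol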